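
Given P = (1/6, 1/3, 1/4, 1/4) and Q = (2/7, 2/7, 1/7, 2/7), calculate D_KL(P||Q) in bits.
0.0982 bits

KL divergence: D_KL(P||Q) = Σ p(x) log(p(x)/q(x))

Computing term by term:
  x=0: 1/6 × log_2[(1/6)/(2/7)] = 1/6 × -0.7776 = -0.1296
  x=1: 1/3 × log_2[(1/3)/(2/7)] = 1/3 × 0.2224 = 0.0741
  x=2: 1/4 × log_2[(1/4)/(1/7)] = 1/4 × 0.8074 = 0.2018
  x=3: 1/4 × log_2[(1/4)/(2/7)] = 1/4 × -0.1926 = -0.0482

D_KL(P||Q) = 0.0982 bits

Note: KL divergence is always non-negative and equals 0 iff P = Q.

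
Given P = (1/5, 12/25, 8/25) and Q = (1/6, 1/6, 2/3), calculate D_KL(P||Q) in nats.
0.3093 nats

KL divergence: D_KL(P||Q) = Σ p(x) log(p(x)/q(x))

Computing term by term:
  x=0: 1/5 × log_e[(1/5)/(1/6)] = 1/5 × 0.1823 = 0.0365
  x=1: 12/25 × log_e[(12/25)/(1/6)] = 12/25 × 1.0578 = 0.5077
  x=2: 8/25 × log_e[(8/25)/(2/3)] = 8/25 × -0.7340 = -0.2349

D_KL(P||Q) = 0.3093 nats

Note: KL divergence is always non-negative and equals 0 iff P = Q.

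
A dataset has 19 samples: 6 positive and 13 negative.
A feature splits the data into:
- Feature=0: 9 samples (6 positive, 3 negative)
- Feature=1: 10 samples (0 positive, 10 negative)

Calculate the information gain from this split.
0.4648 bits

Information Gain = H(Y) - H(Y|Feature)

Before split:
P(positive) = 6/19 = 0.3158
H(Y) = 0.8997 bits

After split:
Feature=0: H = 0.9183 bits (weight = 9/19)
Feature=1: H = 0.0000 bits (weight = 10/19)
H(Y|Feature) = (9/19)×0.9183 + (10/19)×0.0000 = 0.4350 bits

Information Gain = 0.8997 - 0.4350 = 0.4648 bits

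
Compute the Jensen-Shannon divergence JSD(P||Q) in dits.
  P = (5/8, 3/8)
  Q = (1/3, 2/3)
0.0188 dits

Jensen-Shannon divergence is:
JSD(P||Q) = 0.5 × D_KL(P||M) + 0.5 × D_KL(Q||M)
where M = 0.5 × (P + Q) is the mixture distribution.

M = 0.5 × (5/8, 3/8) + 0.5 × (1/3, 2/3) = (0.479167, 0.520833)

D_KL(P||M) = 0.0186 dits
D_KL(Q||M) = 0.0189 dits

JSD(P||Q) = 0.5 × 0.0186 + 0.5 × 0.0189 = 0.0188 dits

Unlike KL divergence, JSD is symmetric and bounded: 0 ≤ JSD ≤ log(2).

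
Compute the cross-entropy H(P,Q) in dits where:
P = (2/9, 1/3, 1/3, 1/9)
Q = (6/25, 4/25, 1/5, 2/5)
0.6802 dits

Cross-entropy: H(P,Q) = -Σ p(x) log q(x)

Alternatively: H(P,Q) = H(P) + D_KL(P||Q)
H(P) = 0.5693 dits
D_KL(P||Q) = 0.1110 dits

H(P,Q) = 0.5693 + 0.1110 = 0.6802 dits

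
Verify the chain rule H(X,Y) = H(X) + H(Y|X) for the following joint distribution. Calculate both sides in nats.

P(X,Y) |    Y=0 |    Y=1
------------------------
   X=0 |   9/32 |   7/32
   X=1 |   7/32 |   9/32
H(X,Y) = 1.3785, H(X) = 0.6931, H(Y|X) = 0.6853 (all in nats)

Chain rule: H(X,Y) = H(X) + H(Y|X)

Left side — joint entropy directly:
H(X,Y) = -Σ p(x,y) log p(x,y) = 1.3785 nats

Right side — compute H(Y|X) from the conditional distributions:
P(X) = (1/2, 1/2), so H(X) = 0.6931 nats
H(Y|X) = Σ_x P(X=x) · H(Y|X=x):
  P(Y|X=0) = (9/16, 7/16), H(Y|X=0) = 0.6853, weight P(X=0) = 1/2
  P(Y|X=1) = (7/16, 9/16), H(Y|X=1) = 0.6853, weight P(X=1) = 1/2
H(Y|X) = 0.6853 nats

H(X) + H(Y|X) = 0.6931 + 0.6853 = 1.3785 nats

Both sides equal 1.3785 nats. ✓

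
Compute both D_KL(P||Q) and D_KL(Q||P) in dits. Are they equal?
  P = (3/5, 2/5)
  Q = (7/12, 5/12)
D_KL(P||Q) = 0.0002, D_KL(Q||P) = 0.0003

KL divergence is not symmetric: D_KL(P||Q) ≠ D_KL(Q||P) in general.

D_KL(P||Q) = 0.0002 dits
D_KL(Q||P) = 0.0003 dits

No, they are not equal!

This asymmetry is why KL divergence is not a true distance metric.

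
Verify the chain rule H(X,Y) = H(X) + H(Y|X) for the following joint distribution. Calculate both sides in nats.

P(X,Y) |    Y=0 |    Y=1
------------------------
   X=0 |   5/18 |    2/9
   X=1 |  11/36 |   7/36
H(X,Y) = 1.3708, H(X) = 0.6931, H(Y|X) = 0.6776 (all in nats)

Chain rule: H(X,Y) = H(X) + H(Y|X)

Left side — joint entropy directly:
H(X,Y) = -Σ p(x,y) log p(x,y) = 1.3708 nats

Right side — compute H(Y|X) from the conditional distributions:
P(X) = (1/2, 1/2), so H(X) = 0.6931 nats
H(Y|X) = Σ_x P(X=x) · H(Y|X=x):
  P(Y|X=0) = (5/9, 4/9), H(Y|X=0) = 0.6870, weight P(X=0) = 1/2
  P(Y|X=1) = (11/18, 7/18), H(Y|X=1) = 0.6682, weight P(X=1) = 1/2
H(Y|X) = 0.6776 nats

H(X) + H(Y|X) = 0.6931 + 0.6776 = 1.3708 nats

Both sides equal 1.3708 nats. ✓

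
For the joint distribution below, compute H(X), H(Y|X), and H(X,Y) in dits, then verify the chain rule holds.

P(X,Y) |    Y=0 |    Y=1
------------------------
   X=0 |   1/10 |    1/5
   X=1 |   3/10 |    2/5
H(X,Y) = 0.5558, H(X) = 0.2653, H(Y|X) = 0.2905 (all in dits)

Chain rule: H(X,Y) = H(X) + H(Y|X)

Left side — joint entropy directly:
H(X,Y) = -Σ p(x,y) log p(x,y) = 0.5558 dits

Right side — compute H(Y|X) from the conditional distributions:
P(X) = (3/10, 7/10), so H(X) = 0.2653 dits
H(Y|X) = Σ_x P(X=x) · H(Y|X=x):
  P(Y|X=0) = (1/3, 2/3), H(Y|X=0) = 0.2764, weight P(X=0) = 3/10
  P(Y|X=1) = (3/7, 4/7), H(Y|X=1) = 0.2966, weight P(X=1) = 7/10
H(Y|X) = 0.2905 dits

H(X) + H(Y|X) = 0.2653 + 0.2905 = 0.5558 dits

Both sides equal 0.5558 dits. ✓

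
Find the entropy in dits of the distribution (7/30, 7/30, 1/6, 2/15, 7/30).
0.6888 dits

Shannon entropy is H(X) = -Σ p(x) log p(x).

For P = (7/30, 7/30, 1/6, 2/15, 7/30):
H = -7/30 × log_10(7/30) -7/30 × log_10(7/30) -1/6 × log_10(1/6) -2/15 × log_10(2/15) -7/30 × log_10(7/30)
H = 0.6888 dits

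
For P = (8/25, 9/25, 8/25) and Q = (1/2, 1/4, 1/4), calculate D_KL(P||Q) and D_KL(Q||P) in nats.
D_KL(P||Q) = 0.0675, D_KL(Q||P) = 0.0703

KL divergence is not symmetric: D_KL(P||Q) ≠ D_KL(Q||P) in general.

D_KL(P||Q) = 0.0675 nats
D_KL(Q||P) = 0.0703 nats

No, they are not equal!

This asymmetry is why KL divergence is not a true distance metric.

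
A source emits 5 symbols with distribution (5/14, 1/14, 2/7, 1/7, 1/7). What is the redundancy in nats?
0.1393 nats

Redundancy measures how far a source is from maximum entropy:
R = H_max - H(X)

Maximum entropy for 5 symbols: H_max = log_e(5) = 1.6094 nats
Actual entropy: H(X) = 1.4701 nats
Redundancy: R = 1.6094 - 1.4701 = 0.1393 nats

This redundancy represents potential for compression: the source could be compressed by 0.1393 nats per symbol.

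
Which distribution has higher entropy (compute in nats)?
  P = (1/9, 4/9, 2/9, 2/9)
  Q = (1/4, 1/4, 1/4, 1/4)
Q

Computing entropies in nats:
H(P) = 1.2730
H(Q) = 1.3863

Distribution Q has higher entropy.

Intuition: The distribution closer to uniform (more spread out) has higher entropy.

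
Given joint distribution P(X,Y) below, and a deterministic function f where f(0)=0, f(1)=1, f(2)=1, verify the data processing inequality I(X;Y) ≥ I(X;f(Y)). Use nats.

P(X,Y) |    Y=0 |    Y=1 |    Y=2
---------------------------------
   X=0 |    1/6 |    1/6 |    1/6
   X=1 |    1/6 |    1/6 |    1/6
I(X;Y) = 0.0000, I(X;f(Y)) = 0.0000, inequality holds: 0.0000 ≥ 0.0000

Data Processing Inequality: For any Markov chain X → Y → Z, we have I(X;Y) ≥ I(X;Z).

Here Z = f(Y) is a deterministic function of Y, forming X → Y → Z.

Original I(X;Y) = 0.0000 nats

After applying f:
P(X,Z) where Z=f(Y):
- P(X,Z=0) = P(X,Y=0)
- P(X,Z=1) = P(X,Y=1) + P(X,Y=2)

I(X;Z) = I(X;f(Y)) = 0.0000 nats

Verification: 0.0000 ≥ 0.0000 ✓

Information cannot be created by processing; the function f can only lose information about X.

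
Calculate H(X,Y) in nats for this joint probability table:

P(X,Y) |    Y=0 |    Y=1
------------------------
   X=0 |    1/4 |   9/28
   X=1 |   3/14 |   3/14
1.3716 nats

Joint entropy is H(X,Y) = -Σ_{x,y} p(x,y) log p(x,y).

Summing over all non-zero entries:
H(X,Y) = -[1/4·log_e(1/4) + 9/28·log_e(9/28) + 3/14·log_e(3/14) + 3/14·log_e(3/14)]
H(X,Y) = 1.3716 nats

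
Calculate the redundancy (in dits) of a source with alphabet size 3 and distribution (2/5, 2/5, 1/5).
0.0190 dits

Redundancy measures how far a source is from maximum entropy:
R = H_max - H(X)

Maximum entropy for 3 symbols: H_max = log_10(3) = 0.4771 dits
Actual entropy: H(X) = 0.4581 dits
Redundancy: R = 0.4771 - 0.4581 = 0.0190 dits

This redundancy represents potential for compression: the source could be compressed by 0.0190 dits per symbol.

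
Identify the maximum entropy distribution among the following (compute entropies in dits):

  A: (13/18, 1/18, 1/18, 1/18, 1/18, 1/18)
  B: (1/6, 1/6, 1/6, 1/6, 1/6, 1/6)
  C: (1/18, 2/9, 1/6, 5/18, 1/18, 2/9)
B

For a discrete distribution over n outcomes, entropy is maximized by the uniform distribution.

Computing entropies:
H(A) = 0.4508 dits
H(B) = 0.7782 dits
H(C) = 0.7140 dits

The uniform distribution (where all probabilities equal 1/6) achieves the maximum entropy of log_10(6) = 0.7782 dits.

Distribution B has the highest entropy.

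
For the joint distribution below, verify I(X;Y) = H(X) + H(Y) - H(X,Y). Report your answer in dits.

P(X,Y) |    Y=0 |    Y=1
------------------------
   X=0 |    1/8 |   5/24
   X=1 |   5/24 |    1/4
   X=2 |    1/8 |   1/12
I(X;Y) = 0.0057 dits

Mutual information has multiple equivalent forms:
- I(X;Y) = H(X) - H(X|Y)
- I(X;Y) = H(Y) - H(Y|X)
- I(X;Y) = H(X) + H(Y) - H(X,Y)

Computing all quantities:
H(X) = 0.4563, H(Y) = 0.2995, H(X,Y) = 0.7501
H(X|Y) = 0.4505, H(Y|X) = 0.2938

Verification:
H(X) - H(X|Y) = 0.4563 - 0.4505 = 0.0057
H(Y) - H(Y|X) = 0.2995 - 0.2938 = 0.0057
H(X) + H(Y) - H(X,Y) = 0.4563 + 0.2995 - 0.7501 = 0.0057

All forms give I(X;Y) = 0.0057 dits. ✓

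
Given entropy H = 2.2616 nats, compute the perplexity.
9.5984

Perplexity is e^H (or exp(H) for natural log).

H = 2.2616 nats
Perplexity = e^2.2616 = 9.5984

Interpretation: The model's uncertainty is equivalent to choosing uniformly among 9.6 options.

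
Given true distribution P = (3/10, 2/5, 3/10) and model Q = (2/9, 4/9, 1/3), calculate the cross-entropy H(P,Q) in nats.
1.1052 nats

Cross-entropy: H(P,Q) = -Σ p(x) log q(x)

Alternatively: H(P,Q) = H(P) + D_KL(P||Q)
H(P) = 1.0889 nats
D_KL(P||Q) = 0.0163 nats

H(P,Q) = 1.0889 + 0.0163 = 1.1052 nats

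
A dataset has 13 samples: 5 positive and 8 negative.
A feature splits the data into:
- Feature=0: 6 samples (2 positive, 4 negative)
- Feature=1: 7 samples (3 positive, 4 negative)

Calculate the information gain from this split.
0.0069 bits

Information Gain = H(Y) - H(Y|Feature)

Before split:
P(positive) = 5/13 = 0.3846
H(Y) = 0.9612 bits

After split:
Feature=0: H = 0.9183 bits (weight = 6/13)
Feature=1: H = 0.9852 bits (weight = 7/13)
H(Y|Feature) = (6/13)×0.9183 + (7/13)×0.9852 = 0.9543 bits

Information Gain = 0.9612 - 0.9543 = 0.0069 bits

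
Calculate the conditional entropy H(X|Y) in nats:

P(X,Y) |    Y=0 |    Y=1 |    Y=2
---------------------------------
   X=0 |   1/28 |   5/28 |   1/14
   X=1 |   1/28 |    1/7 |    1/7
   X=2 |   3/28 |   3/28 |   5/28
1.0386 nats

Using the chain rule: H(X|Y) = H(X,Y) - H(Y)

First, compute H(X,Y) = 2.0764 nats

Marginal P(Y) = (5/28, 3/7, 11/28)
H(Y) = 1.0378 nats

H(X|Y) = H(X,Y) - H(Y) = 2.0764 - 1.0378 = 1.0386 nats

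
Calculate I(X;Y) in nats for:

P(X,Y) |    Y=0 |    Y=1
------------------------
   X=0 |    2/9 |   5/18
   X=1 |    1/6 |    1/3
0.0065 nats

Mutual information: I(X;Y) = H(X) + H(Y) - H(X,Y)

Marginals:
P(X) = (1/2, 1/2), H(X) = 0.6931 nats
P(Y) = (7/18, 11/18), H(Y) = 0.6682 nats

Joint entropy: H(X,Y) = 1.3549 nats

I(X;Y) = 0.6931 + 0.6682 - 1.3549 = 0.0065 nats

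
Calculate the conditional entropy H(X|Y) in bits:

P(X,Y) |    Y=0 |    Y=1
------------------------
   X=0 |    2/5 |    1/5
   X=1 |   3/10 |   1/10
0.9651 bits

Using the chain rule: H(X|Y) = H(X,Y) - H(Y)

First, compute H(X,Y) = 1.8464 bits

Marginal P(Y) = (7/10, 3/10)
H(Y) = 0.8813 bits

H(X|Y) = H(X,Y) - H(Y) = 1.8464 - 0.8813 = 0.9651 bits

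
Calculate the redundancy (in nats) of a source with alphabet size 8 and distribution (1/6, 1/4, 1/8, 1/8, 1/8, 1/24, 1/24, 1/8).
0.1297 nats

Redundancy measures how far a source is from maximum entropy:
R = H_max - H(X)

Maximum entropy for 8 symbols: H_max = log_e(8) = 2.0794 nats
Actual entropy: H(X) = 1.9498 nats
Redundancy: R = 2.0794 - 1.9498 = 0.1297 nats

This redundancy represents potential for compression: the source could be compressed by 0.1297 nats per symbol.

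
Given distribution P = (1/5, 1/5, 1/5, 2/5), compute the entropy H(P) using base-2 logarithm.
1.9219 bits

Shannon entropy is H(X) = -Σ p(x) log p(x).

For P = (1/5, 1/5, 1/5, 2/5):
H = -1/5 × log_2(1/5) -1/5 × log_2(1/5) -1/5 × log_2(1/5) -2/5 × log_2(2/5)
H = 1.9219 bits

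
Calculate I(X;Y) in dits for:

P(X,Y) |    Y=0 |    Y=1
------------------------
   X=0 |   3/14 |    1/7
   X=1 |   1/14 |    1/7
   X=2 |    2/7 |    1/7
0.0145 dits

Mutual information: I(X;Y) = H(X) + H(Y) - H(X,Y)

Marginals:
P(X) = (5/14, 3/14, 3/7), H(X) = 0.4608 dits
P(Y) = (4/7, 3/7), H(Y) = 0.2966 dits

Joint entropy: H(X,Y) = 0.7429 dits

I(X;Y) = 0.4608 + 0.2966 - 0.7429 = 0.0145 dits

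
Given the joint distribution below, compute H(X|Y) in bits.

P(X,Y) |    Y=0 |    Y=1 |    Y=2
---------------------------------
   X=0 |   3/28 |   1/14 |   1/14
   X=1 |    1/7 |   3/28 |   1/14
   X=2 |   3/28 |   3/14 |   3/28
1.5141 bits

Using the chain rule: H(X|Y) = H(X,Y) - H(Y)

First, compute H(X,Y) = 3.0742 bits

Marginal P(Y) = (5/14, 11/28, 1/4)
H(Y) = 1.5601 bits

H(X|Y) = H(X,Y) - H(Y) = 3.0742 - 1.5601 = 1.5141 bits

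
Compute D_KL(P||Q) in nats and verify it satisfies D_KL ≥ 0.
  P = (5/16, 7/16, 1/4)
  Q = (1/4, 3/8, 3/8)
0.0358 nats

KL divergence satisfies the Gibbs inequality: D_KL(P||Q) ≥ 0 for all distributions P, Q.

D_KL(P||Q) = Σ p(x) log(p(x)/q(x))
Term by term:
  x=0: 5/16 × log_e[(5/16)/(1/4)] = 0.0697
  x=1: 7/16 × log_e[(7/16)/(3/8)] = 0.0674
  x=2: 1/4 × log_e[(1/4)/(3/8)] = -0.1014
D_KL(P||Q) = 0.0358 nats

D_KL(P||Q) = 0.0358 ≥ 0 ✓

This non-negativity is a fundamental property: relative entropy cannot be negative because it measures how different Q is from P.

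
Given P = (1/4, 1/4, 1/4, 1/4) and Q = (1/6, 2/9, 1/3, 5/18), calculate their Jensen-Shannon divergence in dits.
0.0035 dits

Jensen-Shannon divergence is:
JSD(P||Q) = 0.5 × D_KL(P||M) + 0.5 × D_KL(Q||M)
where M = 0.5 × (P + Q) is the mixture distribution.

M = 0.5 × (1/4, 1/4, 1/4, 1/4) + 0.5 × (1/6, 2/9, 1/3, 5/18) = (5/24, 0.236111, 7/24, 0.263889)

D_KL(P||M) = 0.0034 dits
D_KL(Q||M) = 0.0035 dits

JSD(P||Q) = 0.5 × 0.0034 + 0.5 × 0.0035 = 0.0035 dits

Unlike KL divergence, JSD is symmetric and bounded: 0 ≤ JSD ≤ log(2).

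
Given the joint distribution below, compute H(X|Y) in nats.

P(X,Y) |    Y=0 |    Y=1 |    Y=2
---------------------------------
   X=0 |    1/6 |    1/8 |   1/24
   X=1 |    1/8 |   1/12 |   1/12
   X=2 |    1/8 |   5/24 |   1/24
1.0560 nats

Using the chain rule: H(X|Y) = H(X,Y) - H(Y)

First, compute H(X,Y) = 2.0842 nats

Marginal P(Y) = (5/12, 5/12, 1/6)
H(Y) = 1.0282 nats

H(X|Y) = H(X,Y) - H(Y) = 2.0842 - 1.0282 = 1.0560 nats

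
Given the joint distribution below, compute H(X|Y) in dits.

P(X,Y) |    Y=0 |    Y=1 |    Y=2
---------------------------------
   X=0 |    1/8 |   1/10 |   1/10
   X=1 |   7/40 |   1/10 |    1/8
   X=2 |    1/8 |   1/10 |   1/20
0.4672 dits

Using the chain rule: H(X|Y) = H(X,Y) - H(Y)

First, compute H(X,Y) = 0.9362 dits

Marginal P(Y) = (17/40, 3/10, 11/40)
H(Y) = 0.4690 dits

H(X|Y) = H(X,Y) - H(Y) = 0.9362 - 0.4690 = 0.4672 dits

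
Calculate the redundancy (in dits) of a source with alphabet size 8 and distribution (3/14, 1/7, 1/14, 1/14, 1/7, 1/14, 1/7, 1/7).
0.0312 dits

Redundancy measures how far a source is from maximum entropy:
R = H_max - H(X)

Maximum entropy for 8 symbols: H_max = log_10(8) = 0.9031 dits
Actual entropy: H(X) = 0.8719 dits
Redundancy: R = 0.9031 - 0.8719 = 0.0312 dits

This redundancy represents potential for compression: the source could be compressed by 0.0312 dits per symbol.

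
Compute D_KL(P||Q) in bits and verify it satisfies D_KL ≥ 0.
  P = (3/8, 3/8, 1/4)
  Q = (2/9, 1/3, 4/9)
0.1393 bits

KL divergence satisfies the Gibbs inequality: D_KL(P||Q) ≥ 0 for all distributions P, Q.

D_KL(P||Q) = Σ p(x) log(p(x)/q(x))
Term by term:
  x=0: 3/8 × log_2[(3/8)/(2/9)] = 0.2831
  x=1: 3/8 × log_2[(3/8)/(1/3)] = 0.0637
  x=2: 1/4 × log_2[(1/4)/(4/9)] = -0.2075
D_KL(P||Q) = 0.1393 bits

D_KL(P||Q) = 0.1393 ≥ 0 ✓

This non-negativity is a fundamental property: relative entropy cannot be negative because it measures how different Q is from P.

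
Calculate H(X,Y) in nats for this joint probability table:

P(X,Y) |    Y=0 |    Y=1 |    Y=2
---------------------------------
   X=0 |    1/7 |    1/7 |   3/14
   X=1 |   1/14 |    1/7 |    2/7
1.7105 nats

Joint entropy is H(X,Y) = -Σ_{x,y} p(x,y) log p(x,y).

Summing over all non-zero entries:
H(X,Y) = -[1/7·log_e(1/7) + 1/7·log_e(1/7) + 3/14·log_e(3/14) + 1/14·log_e(1/14) + 1/7·log_e(1/7) + 2/7·log_e(2/7)]
H(X,Y) = 1.7105 nats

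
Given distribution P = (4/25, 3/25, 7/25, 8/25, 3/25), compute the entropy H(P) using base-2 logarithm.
2.1974 bits

Shannon entropy is H(X) = -Σ p(x) log p(x).

For P = (4/25, 3/25, 7/25, 8/25, 3/25):
H = -4/25 × log_2(4/25) -3/25 × log_2(3/25) -7/25 × log_2(7/25) -8/25 × log_2(8/25) -3/25 × log_2(3/25)
H = 2.1974 bits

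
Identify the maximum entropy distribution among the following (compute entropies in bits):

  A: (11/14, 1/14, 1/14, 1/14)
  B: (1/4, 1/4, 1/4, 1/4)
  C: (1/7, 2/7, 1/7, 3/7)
B

For a discrete distribution over n outcomes, entropy is maximized by the uniform distribution.

Computing entropies:
H(A) = 1.0892 bits
H(B) = 2.0000 bits
H(C) = 1.8424 bits

The uniform distribution (where all probabilities equal 1/4) achieves the maximum entropy of log_2(4) = 2.0000 bits.

Distribution B has the highest entropy.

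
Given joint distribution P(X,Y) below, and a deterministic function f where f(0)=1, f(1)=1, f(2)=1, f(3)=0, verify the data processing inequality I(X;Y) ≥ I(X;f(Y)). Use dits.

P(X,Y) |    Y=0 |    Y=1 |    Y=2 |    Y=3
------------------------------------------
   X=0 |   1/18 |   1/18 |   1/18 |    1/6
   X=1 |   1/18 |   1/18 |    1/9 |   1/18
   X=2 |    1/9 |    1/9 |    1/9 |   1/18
I(X;Y) = 0.0305, I(X;f(Y)) = 0.0266, inequality holds: 0.0305 ≥ 0.0266

Data Processing Inequality: For any Markov chain X → Y → Z, we have I(X;Y) ≥ I(X;Z).

Here Z = f(Y) is a deterministic function of Y, forming X → Y → Z.

Original I(X;Y) = 0.0305 dits

After applying f:
P(X,Z) where Z=f(Y):
- P(X,Z=0) = P(X,Y=3)
- P(X,Z=1) = P(X,Y=0) + P(X,Y=1) + P(X,Y=2)

I(X;Z) = I(X;f(Y)) = 0.0266 dits

Verification: 0.0305 ≥ 0.0266 ✓

Information cannot be created by processing; the function f can only lose information about X.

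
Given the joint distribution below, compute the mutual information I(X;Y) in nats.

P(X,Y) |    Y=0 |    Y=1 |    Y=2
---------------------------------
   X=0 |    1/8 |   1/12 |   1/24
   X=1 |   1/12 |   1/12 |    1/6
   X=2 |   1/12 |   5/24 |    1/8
0.0649 nats

Mutual information: I(X;Y) = H(X) + H(Y) - H(X,Y)

Marginals:
P(X) = (1/4, 1/3, 5/12), H(X) = 1.0776 nats
P(Y) = (7/24, 3/8, 1/3), H(Y) = 1.0934 nats

Joint entropy: H(X,Y) = 2.1060 nats

I(X;Y) = 1.0776 + 1.0934 - 2.1060 = 0.0649 nats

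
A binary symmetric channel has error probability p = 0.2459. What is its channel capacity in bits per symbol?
0.1953 bits

For a binary symmetric channel (BSC) with error probability p:
Capacity C = 1 - H(p) bits per symbol

where H(p) = -p log₂(p) - (1-p) log₂(1-p) is the binary entropy function.

H(0.2459) = 0.8047 bits
C = 1 - 0.8047 = 0.1953 bits per symbol

This means we can reliably transmit up to 0.1953 bits of information per channel use.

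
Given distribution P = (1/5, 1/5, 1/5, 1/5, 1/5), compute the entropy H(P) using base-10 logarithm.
0.6990 dits

Shannon entropy is H(X) = -Σ p(x) log p(x).

For P = (1/5, 1/5, 1/5, 1/5, 1/5):
H = -1/5 × log_10(1/5) -1/5 × log_10(1/5) -1/5 × log_10(1/5) -1/5 × log_10(1/5) -1/5 × log_10(1/5)
H = 0.6990 dits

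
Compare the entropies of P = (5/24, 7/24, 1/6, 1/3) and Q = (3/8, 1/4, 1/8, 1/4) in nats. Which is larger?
P

Computing entropies in nats:
H(P) = 1.3510
H(Q) = 1.3209

Distribution P has higher entropy.

Intuition: The distribution closer to uniform (more spread out) has higher entropy.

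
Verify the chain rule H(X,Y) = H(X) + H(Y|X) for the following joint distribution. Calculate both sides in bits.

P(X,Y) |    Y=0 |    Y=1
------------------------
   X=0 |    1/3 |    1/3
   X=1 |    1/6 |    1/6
H(X,Y) = 1.9183, H(X) = 0.9183, H(Y|X) = 1.0000 (all in bits)

Chain rule: H(X,Y) = H(X) + H(Y|X)

Left side — joint entropy directly:
H(X,Y) = -Σ p(x,y) log p(x,y) = 1.9183 bits

Right side — compute H(Y|X) from the conditional distributions:
P(X) = (2/3, 1/3), so H(X) = 0.9183 bits
H(Y|X) = Σ_x P(X=x) · H(Y|X=x):
  P(Y|X=0) = (1/2, 1/2), H(Y|X=0) = 1.0000, weight P(X=0) = 2/3
  P(Y|X=1) = (1/2, 1/2), H(Y|X=1) = 1.0000, weight P(X=1) = 1/3
H(Y|X) = 1.0000 bits

H(X) + H(Y|X) = 0.9183 + 1.0000 = 1.9183 bits

Both sides equal 1.9183 bits. ✓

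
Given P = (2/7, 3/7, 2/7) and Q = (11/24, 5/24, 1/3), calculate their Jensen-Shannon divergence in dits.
0.0132 dits

Jensen-Shannon divergence is:
JSD(P||Q) = 0.5 × D_KL(P||M) + 0.5 × D_KL(Q||M)
where M = 0.5 × (P + Q) is the mixture distribution.

M = 0.5 × (2/7, 3/7, 2/7) + 0.5 × (11/24, 5/24, 1/3) = (0.372024, 0.318452, 0.309524)

D_KL(P||M) = 0.0126 dits
D_KL(Q||M) = 0.0139 dits

JSD(P||Q) = 0.5 × 0.0126 + 0.5 × 0.0139 = 0.0132 dits

Unlike KL divergence, JSD is symmetric and bounded: 0 ≤ JSD ≤ log(2).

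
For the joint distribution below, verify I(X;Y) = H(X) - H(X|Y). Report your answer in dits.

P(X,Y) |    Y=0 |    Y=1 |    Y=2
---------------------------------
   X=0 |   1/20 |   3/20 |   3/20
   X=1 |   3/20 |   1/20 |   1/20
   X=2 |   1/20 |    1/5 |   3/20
I(X;Y) = 0.0442 dits

Mutual information has multiple equivalent forms:
- I(X;Y) = H(X) - H(X|Y)
- I(X;Y) = H(Y) - H(Y|X)
- I(X;Y) = H(X) + H(Y) - H(X,Y)

Computing all quantities:
H(X) = 0.4693, H(Y) = 0.4693, H(X,Y) = 0.8943
H(X|Y) = 0.4251, H(Y|X) = 0.4251

Verification:
H(X) - H(X|Y) = 0.4693 - 0.4251 = 0.0442
H(Y) - H(Y|X) = 0.4693 - 0.4251 = 0.0442
H(X) + H(Y) - H(X,Y) = 0.4693 + 0.4693 - 0.8943 = 0.0442

All forms give I(X;Y) = 0.0442 dits. ✓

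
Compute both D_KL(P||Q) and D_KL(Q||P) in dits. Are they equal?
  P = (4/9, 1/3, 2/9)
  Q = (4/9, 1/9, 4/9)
D_KL(P||Q) = 0.0921, D_KL(Q||P) = 0.0808

KL divergence is not symmetric: D_KL(P||Q) ≠ D_KL(Q||P) in general.

D_KL(P||Q) = 0.0921 dits
D_KL(Q||P) = 0.0808 dits

No, they are not equal!

This asymmetry is why KL divergence is not a true distance metric.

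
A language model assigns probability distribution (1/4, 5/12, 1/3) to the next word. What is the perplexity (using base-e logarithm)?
2.9375

Perplexity is e^H (or exp(H) for natural log).

First, H = -Σ p log p = 1.0776 nats
Perplexity = e^1.0776 = 2.9375

Interpretation: The model's uncertainty is equivalent to choosing uniformly among 2.9 options.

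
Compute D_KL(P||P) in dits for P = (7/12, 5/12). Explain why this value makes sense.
0.0000 dits

KL divergence satisfies the Gibbs inequality: D_KL(P||Q) ≥ 0 for all distributions P, Q.

D_KL(P||Q) = Σ p(x) log(p(x)/q(x))
Each term is p(x) × log_10(p(x)/p(x)) = p(x) × log_10(1) = 0, so the sum is 0.
D_KL(P||Q) = 0.0000 dits

When P = Q, the KL divergence is exactly 0, as there is no 'divergence' between identical distributions.

This non-negativity is a fundamental property: relative entropy cannot be negative because it measures how different Q is from P.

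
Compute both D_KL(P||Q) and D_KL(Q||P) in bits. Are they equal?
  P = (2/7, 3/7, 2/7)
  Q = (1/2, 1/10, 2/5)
D_KL(P||Q) = 0.5304, D_KL(Q||P) = 0.3879

KL divergence is not symmetric: D_KL(P||Q) ≠ D_KL(Q||P) in general.

D_KL(P||Q) = 0.5304 bits
D_KL(Q||P) = 0.3879 bits

No, they are not equal!

This asymmetry is why KL divergence is not a true distance metric.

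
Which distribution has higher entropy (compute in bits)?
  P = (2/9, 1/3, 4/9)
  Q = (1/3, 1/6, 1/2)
P

Computing entropies in bits:
H(P) = 1.5305
H(Q) = 1.4591

Distribution P has higher entropy.

Intuition: The distribution closer to uniform (more spread out) has higher entropy.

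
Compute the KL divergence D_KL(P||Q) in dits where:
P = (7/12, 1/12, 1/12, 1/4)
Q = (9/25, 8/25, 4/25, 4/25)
0.0984 dits

KL divergence: D_KL(P||Q) = Σ p(x) log(p(x)/q(x))

Computing term by term:
  x=0: 7/12 × log_10[(7/12)/(9/25)] = 7/12 × 0.2096 = 0.1223
  x=1: 1/12 × log_10[(1/12)/(8/25)] = 1/12 × -0.5843 = -0.0487
  x=2: 1/12 × log_10[(1/12)/(4/25)] = 1/12 × -0.2833 = -0.0236
  x=3: 1/4 × log_10[(1/4)/(4/25)] = 1/4 × 0.1938 = 0.0485

D_KL(P||Q) = 0.0984 dits

Note: KL divergence is always non-negative and equals 0 iff P = Q.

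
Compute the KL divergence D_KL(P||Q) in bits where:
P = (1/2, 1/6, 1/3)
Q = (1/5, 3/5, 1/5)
0.5986 bits

KL divergence: D_KL(P||Q) = Σ p(x) log(p(x)/q(x))

Computing term by term:
  x=0: 1/2 × log_2[(1/2)/(1/5)] = 1/2 × 1.3219 = 0.6610
  x=1: 1/6 × log_2[(1/6)/(3/5)] = 1/6 × -1.8480 = -0.3080
  x=2: 1/3 × log_2[(1/3)/(1/5)] = 1/3 × 0.7370 = 0.2457

D_KL(P||Q) = 0.5986 bits

Note: KL divergence is always non-negative and equals 0 iff P = Q.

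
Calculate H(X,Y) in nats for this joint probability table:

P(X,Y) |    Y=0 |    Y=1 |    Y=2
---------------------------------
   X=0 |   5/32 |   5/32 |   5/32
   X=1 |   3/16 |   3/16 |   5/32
1.7879 nats

Joint entropy is H(X,Y) = -Σ_{x,y} p(x,y) log p(x,y).

Summing over all non-zero entries:
H(X,Y) = -[5/32·log_e(5/32) + 5/32·log_e(5/32) + 5/32·log_e(5/32) + 3/16·log_e(3/16) + 3/16·log_e(3/16) + 5/32·log_e(5/32)]
H(X,Y) = 1.7879 nats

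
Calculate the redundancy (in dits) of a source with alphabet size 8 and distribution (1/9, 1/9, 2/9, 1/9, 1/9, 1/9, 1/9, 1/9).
0.0157 dits

Redundancy measures how far a source is from maximum entropy:
R = H_max - H(X)

Maximum entropy for 8 symbols: H_max = log_10(8) = 0.9031 dits
Actual entropy: H(X) = 0.8873 dits
Redundancy: R = 0.9031 - 0.8873 = 0.0157 dits

This redundancy represents potential for compression: the source could be compressed by 0.0157 dits per symbol.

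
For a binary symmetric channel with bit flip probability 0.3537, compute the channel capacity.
0.0627 bits

For a binary symmetric channel (BSC) with error probability p:
Capacity C = 1 - H(p) bits per symbol

where H(p) = -p log₂(p) - (1-p) log₂(1-p) is the binary entropy function.

H(0.3537) = 0.9373 bits
C = 1 - 0.9373 = 0.0627 bits per symbol

This means we can reliably transmit up to 0.0627 bits of information per channel use.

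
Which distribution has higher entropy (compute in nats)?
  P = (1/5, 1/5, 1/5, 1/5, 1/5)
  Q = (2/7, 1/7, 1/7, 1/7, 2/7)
P

Computing entropies in nats:
H(P) = 1.6094
H(Q) = 1.5498

Distribution P has higher entropy.

Intuition: The distribution closer to uniform (more spread out) has higher entropy.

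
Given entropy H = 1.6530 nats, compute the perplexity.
5.2226

Perplexity is e^H (or exp(H) for natural log).

H = 1.6530 nats
Perplexity = e^1.6530 = 5.2226

Interpretation: The model's uncertainty is equivalent to choosing uniformly among 5.2 options.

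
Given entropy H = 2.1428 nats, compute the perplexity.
8.5233

Perplexity is e^H (or exp(H) for natural log).

H = 2.1428 nats
Perplexity = e^2.1428 = 8.5233

Interpretation: The model's uncertainty is equivalent to choosing uniformly among 8.5 options.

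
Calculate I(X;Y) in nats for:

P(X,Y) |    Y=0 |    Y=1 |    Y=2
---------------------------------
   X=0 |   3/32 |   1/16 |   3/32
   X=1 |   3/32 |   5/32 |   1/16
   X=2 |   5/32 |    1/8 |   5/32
0.0270 nats

Mutual information: I(X;Y) = H(X) + H(Y) - H(X,Y)

Marginals:
P(X) = (1/4, 5/16, 7/16), H(X) = 1.0717 nats
P(Y) = (11/32, 11/32, 5/16), H(Y) = 1.0976 nats

Joint entropy: H(X,Y) = 2.1424 nats

I(X;Y) = 1.0717 + 1.0976 - 2.1424 = 0.0270 nats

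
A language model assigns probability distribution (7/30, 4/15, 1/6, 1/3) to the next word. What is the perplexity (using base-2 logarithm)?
3.8840

Perplexity is 2^H (or exp(H) for natural log).

First, H = -Σ p log p = 1.9575 bits
Perplexity = 2^1.9575 = 3.8840

Interpretation: The model's uncertainty is equivalent to choosing uniformly among 3.9 options.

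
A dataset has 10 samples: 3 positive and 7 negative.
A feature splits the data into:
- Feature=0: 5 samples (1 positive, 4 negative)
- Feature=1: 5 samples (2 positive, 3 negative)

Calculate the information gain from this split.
0.0349 bits

Information Gain = H(Y) - H(Y|Feature)

Before split:
P(positive) = 3/10 = 0.3000
H(Y) = 0.8813 bits

After split:
Feature=0: H = 0.7219 bits (weight = 5/10)
Feature=1: H = 0.9710 bits (weight = 5/10)
H(Y|Feature) = (5/10)×0.7219 + (5/10)×0.9710 = 0.8464 bits

Information Gain = 0.8813 - 0.8464 = 0.0349 bits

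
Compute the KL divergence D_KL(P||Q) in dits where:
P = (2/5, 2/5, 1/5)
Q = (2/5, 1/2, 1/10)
0.0214 dits

KL divergence: D_KL(P||Q) = Σ p(x) log(p(x)/q(x))

Computing term by term:
  x=0: 2/5 × log_10[(2/5)/(2/5)] = 2/5 × 0.0000 = 0.0000
  x=1: 2/5 × log_10[(2/5)/(1/2)] = 2/5 × -0.0969 = -0.0388
  x=2: 1/5 × log_10[(1/5)/(1/10)] = 1/5 × 0.3010 = 0.0602

D_KL(P||Q) = 0.0214 dits

Note: KL divergence is always non-negative and equals 0 iff P = Q.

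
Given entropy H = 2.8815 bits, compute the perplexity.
7.3692

Perplexity is 2^H (or exp(H) for natural log).

H = 2.8815 bits
Perplexity = 2^2.8815 = 7.3692

Interpretation: The model's uncertainty is equivalent to choosing uniformly among 7.4 options.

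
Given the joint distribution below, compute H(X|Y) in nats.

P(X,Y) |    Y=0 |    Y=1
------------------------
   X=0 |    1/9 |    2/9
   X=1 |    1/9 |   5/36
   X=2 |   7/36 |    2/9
1.0702 nats

Using the chain rule: H(X|Y) = H(X,Y) - H(Y)

First, compute H(X,Y) = 1.7494 nats

Marginal P(Y) = (5/12, 7/12)
H(Y) = 0.6792 nats

H(X|Y) = H(X,Y) - H(Y) = 1.7494 - 0.6792 = 1.0702 nats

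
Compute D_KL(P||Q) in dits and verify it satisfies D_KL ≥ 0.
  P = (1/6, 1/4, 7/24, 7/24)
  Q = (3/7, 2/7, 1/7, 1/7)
0.0980 dits

KL divergence satisfies the Gibbs inequality: D_KL(P||Q) ≥ 0 for all distributions P, Q.

D_KL(P||Q) = Σ p(x) log(p(x)/q(x))
Term by term:
  x=0: 1/6 × log_10[(1/6)/(3/7)] = -0.0684
  x=1: 1/4 × log_10[(1/4)/(2/7)] = -0.0145
  x=2: 7/24 × log_10[(7/24)/(1/7)] = 0.0904
  x=3: 7/24 × log_10[(7/24)/(1/7)] = 0.0904
D_KL(P||Q) = 0.0980 dits

D_KL(P||Q) = 0.0980 ≥ 0 ✓

This non-negativity is a fundamental property: relative entropy cannot be negative because it measures how different Q is from P.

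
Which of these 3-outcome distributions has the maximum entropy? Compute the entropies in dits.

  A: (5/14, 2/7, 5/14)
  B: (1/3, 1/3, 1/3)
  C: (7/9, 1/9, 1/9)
B

For a discrete distribution over n outcomes, entropy is maximized by the uniform distribution.

Computing entropies:
H(A) = 0.4748 dits
H(B) = 0.4771 dits
H(C) = 0.2969 dits

The uniform distribution (where all probabilities equal 1/3) achieves the maximum entropy of log_10(3) = 0.4771 dits.

Distribution B has the highest entropy.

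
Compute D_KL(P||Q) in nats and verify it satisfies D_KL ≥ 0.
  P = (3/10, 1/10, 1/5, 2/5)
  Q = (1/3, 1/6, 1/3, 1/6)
0.1653 nats

KL divergence satisfies the Gibbs inequality: D_KL(P||Q) ≥ 0 for all distributions P, Q.

D_KL(P||Q) = Σ p(x) log(p(x)/q(x))
Term by term:
  x=0: 3/10 × log_e[(3/10)/(1/3)] = -0.0316
  x=1: 1/10 × log_e[(1/10)/(1/6)] = -0.0511
  x=2: 1/5 × log_e[(1/5)/(1/3)] = -0.1022
  x=3: 2/5 × log_e[(2/5)/(1/6)] = 0.3502
D_KL(P||Q) = 0.1653 nats

D_KL(P||Q) = 0.1653 ≥ 0 ✓

This non-negativity is a fundamental property: relative entropy cannot be negative because it measures how different Q is from P.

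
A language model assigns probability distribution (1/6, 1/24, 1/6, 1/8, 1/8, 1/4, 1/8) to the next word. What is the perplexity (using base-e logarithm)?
6.3983

Perplexity is e^H (or exp(H) for natural log).

First, H = -Σ p log p = 1.8560 nats
Perplexity = e^1.8560 = 6.3983

Interpretation: The model's uncertainty is equivalent to choosing uniformly among 6.4 options.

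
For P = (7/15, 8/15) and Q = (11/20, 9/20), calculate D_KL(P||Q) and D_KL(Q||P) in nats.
D_KL(P||Q) = 0.0139, D_KL(Q||P) = 0.0139

KL divergence is not symmetric: D_KL(P||Q) ≠ D_KL(Q||P) in general.

D_KL(P||Q) = 0.0139 nats
D_KL(Q||P) = 0.0139 nats

In this case they happen to be equal (to 4 decimal places).

This asymmetry is why KL divergence is not a true distance metric.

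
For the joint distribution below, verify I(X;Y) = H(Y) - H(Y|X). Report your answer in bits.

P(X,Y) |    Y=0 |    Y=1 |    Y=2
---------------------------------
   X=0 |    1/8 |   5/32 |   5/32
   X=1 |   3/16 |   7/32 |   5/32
I(X;Y) = 0.0053 bits

Mutual information has multiple equivalent forms:
- I(X;Y) = H(X) - H(X|Y)
- I(X;Y) = H(Y) - H(Y|X)
- I(X;Y) = H(X) + H(Y) - H(X,Y)

Computing all quantities:
H(X) = 0.9887, H(Y) = 1.5794, H(X,Y) = 2.5628
H(X|Y) = 0.9834, H(Y|X) = 1.5741

Verification:
H(X) - H(X|Y) = 0.9887 - 0.9834 = 0.0053
H(Y) - H(Y|X) = 1.5794 - 1.5741 = 0.0053
H(X) + H(Y) - H(X,Y) = 0.9887 + 1.5794 - 2.5628 = 0.0053

All forms give I(X;Y) = 0.0053 bits. ✓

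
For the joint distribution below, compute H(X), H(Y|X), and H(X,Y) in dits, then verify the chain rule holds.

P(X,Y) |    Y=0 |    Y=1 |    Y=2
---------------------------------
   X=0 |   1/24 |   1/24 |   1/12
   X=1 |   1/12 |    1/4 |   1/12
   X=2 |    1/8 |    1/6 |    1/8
H(X,Y) = 0.8908, H(X) = 0.4465, H(Y|X) = 0.4443 (all in dits)

Chain rule: H(X,Y) = H(X) + H(Y|X)

Left side — joint entropy directly:
H(X,Y) = -Σ p(x,y) log p(x,y) = 0.8908 dits

Right side — compute H(Y|X) from the conditional distributions:
P(X) = (1/6, 5/12, 5/12), so H(X) = 0.4465 dits
H(Y|X) = Σ_x P(X=x) · H(Y|X=x):
  P(Y|X=0) = (1/4, 1/4, 1/2), H(Y|X=0) = 0.4515, weight P(X=0) = 1/6
  P(Y|X=1) = (1/5, 3/5, 1/5), H(Y|X=1) = 0.4127, weight P(X=1) = 5/12
  P(Y|X=2) = (3/10, 2/5, 3/10), H(Y|X=2) = 0.4729, weight P(X=2) = 5/12
H(Y|X) = 0.4443 dits

H(X) + H(Y|X) = 0.4465 + 0.4443 = 0.8908 dits

Both sides equal 0.8908 dits. ✓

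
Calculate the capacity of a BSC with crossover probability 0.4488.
0.0076 bits

For a binary symmetric channel (BSC) with error probability p:
Capacity C = 1 - H(p) bits per symbol

where H(p) = -p log₂(p) - (1-p) log₂(1-p) is the binary entropy function.

H(0.4488) = 0.9924 bits
C = 1 - 0.9924 = 0.0076 bits per symbol

This means we can reliably transmit up to 0.0076 bits of information per channel use.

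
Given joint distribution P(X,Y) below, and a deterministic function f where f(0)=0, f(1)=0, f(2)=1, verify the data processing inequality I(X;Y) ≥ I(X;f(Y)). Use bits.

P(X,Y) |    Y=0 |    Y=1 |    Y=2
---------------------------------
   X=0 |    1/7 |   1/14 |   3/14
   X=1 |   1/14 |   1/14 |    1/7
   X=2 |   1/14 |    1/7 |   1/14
I(X;Y) = 0.0742, I(X;f(Y)) = 0.0391, inequality holds: 0.0742 ≥ 0.0391

Data Processing Inequality: For any Markov chain X → Y → Z, we have I(X;Y) ≥ I(X;Z).

Here Z = f(Y) is a deterministic function of Y, forming X → Y → Z.

Original I(X;Y) = 0.0742 bits

After applying f:
P(X,Z) where Z=f(Y):
- P(X,Z=0) = P(X,Y=0) + P(X,Y=1)
- P(X,Z=1) = P(X,Y=2)

I(X;Z) = I(X;f(Y)) = 0.0391 bits

Verification: 0.0742 ≥ 0.0391 ✓

Information cannot be created by processing; the function f can only lose information about X.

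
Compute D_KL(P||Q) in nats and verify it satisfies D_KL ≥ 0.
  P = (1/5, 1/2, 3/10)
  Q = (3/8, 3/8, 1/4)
0.0728 nats

KL divergence satisfies the Gibbs inequality: D_KL(P||Q) ≥ 0 for all distributions P, Q.

D_KL(P||Q) = Σ p(x) log(p(x)/q(x))
Term by term:
  x=0: 1/5 × log_e[(1/5)/(3/8)] = -0.1257
  x=1: 1/2 × log_e[(1/2)/(3/8)] = 0.1438
  x=2: 3/10 × log_e[(3/10)/(1/4)] = 0.0547
D_KL(P||Q) = 0.0728 nats

D_KL(P||Q) = 0.0728 ≥ 0 ✓

This non-negativity is a fundamental property: relative entropy cannot be negative because it measures how different Q is from P.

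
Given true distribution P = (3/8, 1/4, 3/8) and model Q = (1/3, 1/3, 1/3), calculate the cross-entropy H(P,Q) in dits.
0.4771 dits

Cross-entropy: H(P,Q) = -Σ p(x) log q(x)

Alternatively: H(P,Q) = H(P) + D_KL(P||Q)
H(P) = 0.4700 dits
D_KL(P||Q) = 0.0071 dits

H(P,Q) = 0.4700 + 0.0071 = 0.4771 dits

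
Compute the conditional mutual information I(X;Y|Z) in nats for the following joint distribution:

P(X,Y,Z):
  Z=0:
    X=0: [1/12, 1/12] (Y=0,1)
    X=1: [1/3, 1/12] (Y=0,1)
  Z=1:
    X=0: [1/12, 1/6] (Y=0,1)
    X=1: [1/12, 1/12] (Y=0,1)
0.0307 nats

Conditional mutual information: I(X;Y|Z) = H(X|Z) + H(Y|Z) - H(X,Y|Z)

H(Z) = 0.6792
H(X,Z) = 1.3086 → H(X|Z) = 0.6294
H(Y,Z) = 1.3086 → H(Y|Z) = 0.6294
H(X,Y,Z) = 1.9073 → H(X,Y|Z) = 1.2281

I(X;Y|Z) = 0.6294 + 0.6294 - 1.2281 = 0.0307 nats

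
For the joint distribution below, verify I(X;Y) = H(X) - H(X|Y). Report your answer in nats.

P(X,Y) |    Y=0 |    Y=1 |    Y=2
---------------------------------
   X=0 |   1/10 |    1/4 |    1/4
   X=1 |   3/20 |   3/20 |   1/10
I(X;Y) = 0.0307 nats

Mutual information has multiple equivalent forms:
- I(X;Y) = H(X) - H(X|Y)
- I(X;Y) = H(Y) - H(Y|X)
- I(X;Y) = H(X) + H(Y) - H(X,Y)

Computing all quantities:
H(X) = 0.6730, H(Y) = 1.0805, H(X,Y) = 1.7228
H(X|Y) = 0.6423, H(Y|X) = 1.0498

Verification:
H(X) - H(X|Y) = 0.6730 - 0.6423 = 0.0307
H(Y) - H(Y|X) = 1.0805 - 1.0498 = 0.0307
H(X) + H(Y) - H(X,Y) = 0.6730 + 1.0805 - 1.7228 = 0.0307

All forms give I(X;Y) = 0.0307 nats. ✓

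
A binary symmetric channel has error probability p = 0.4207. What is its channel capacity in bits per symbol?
0.0182 bits

For a binary symmetric channel (BSC) with error probability p:
Capacity C = 1 - H(p) bits per symbol

where H(p) = -p log₂(p) - (1-p) log₂(1-p) is the binary entropy function.

H(0.4207) = 0.9818 bits
C = 1 - 0.9818 = 0.0182 bits per symbol

This means we can reliably transmit up to 0.0182 bits of information per channel use.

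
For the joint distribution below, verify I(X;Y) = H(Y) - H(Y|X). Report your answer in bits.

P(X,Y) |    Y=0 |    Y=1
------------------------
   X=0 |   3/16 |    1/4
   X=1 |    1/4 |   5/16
I(X;Y) = 0.0002 bits

Mutual information has multiple equivalent forms:
- I(X;Y) = H(X) - H(X|Y)
- I(X;Y) = H(Y) - H(Y|X)
- I(X;Y) = H(X) + H(Y) - H(X,Y)

Computing all quantities:
H(X) = 0.9887, H(Y) = 0.9887, H(X,Y) = 1.9772
H(X|Y) = 0.9885, H(Y|X) = 0.9885

Verification:
H(X) - H(X|Y) = 0.9887 - 0.9885 = 0.0002
H(Y) - H(Y|X) = 0.9887 - 0.9885 = 0.0002
H(X) + H(Y) - H(X,Y) = 0.9887 + 0.9887 - 1.9772 = 0.0002

All forms give I(X;Y) = 0.0002 bits. ✓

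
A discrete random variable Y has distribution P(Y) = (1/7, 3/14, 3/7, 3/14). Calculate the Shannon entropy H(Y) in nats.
1.3013 nats

Shannon entropy is H(X) = -Σ p(x) log p(x).

For P = (1/7, 3/14, 3/7, 3/14):
H = -1/7 × log_e(1/7) -3/14 × log_e(3/14) -3/7 × log_e(3/7) -3/14 × log_e(3/14)
H = 1.3013 nats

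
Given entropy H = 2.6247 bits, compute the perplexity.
6.1676

Perplexity is 2^H (or exp(H) for natural log).

H = 2.6247 bits
Perplexity = 2^2.6247 = 6.1676

Interpretation: The model's uncertainty is equivalent to choosing uniformly among 6.2 options.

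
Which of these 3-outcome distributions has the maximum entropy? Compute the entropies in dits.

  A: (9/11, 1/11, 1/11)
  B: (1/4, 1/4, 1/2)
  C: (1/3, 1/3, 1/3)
C

For a discrete distribution over n outcomes, entropy is maximized by the uniform distribution.

Computing entropies:
H(A) = 0.2606 dits
H(B) = 0.4515 dits
H(C) = 0.4771 dits

The uniform distribution (where all probabilities equal 1/3) achieves the maximum entropy of log_10(3) = 0.4771 dits.

Distribution C has the highest entropy.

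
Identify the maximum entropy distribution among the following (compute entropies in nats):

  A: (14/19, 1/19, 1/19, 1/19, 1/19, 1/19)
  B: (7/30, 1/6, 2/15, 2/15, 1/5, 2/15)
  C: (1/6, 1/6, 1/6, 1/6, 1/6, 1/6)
C

For a discrete distribution over n outcomes, entropy is maximized by the uniform distribution.

Computing entropies:
H(A) = 0.9999 nats
H(B) = 1.7660 nats
H(C) = 1.7918 nats

The uniform distribution (where all probabilities equal 1/6) achieves the maximum entropy of log_e(6) = 1.7918 nats.

Distribution C has the highest entropy.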